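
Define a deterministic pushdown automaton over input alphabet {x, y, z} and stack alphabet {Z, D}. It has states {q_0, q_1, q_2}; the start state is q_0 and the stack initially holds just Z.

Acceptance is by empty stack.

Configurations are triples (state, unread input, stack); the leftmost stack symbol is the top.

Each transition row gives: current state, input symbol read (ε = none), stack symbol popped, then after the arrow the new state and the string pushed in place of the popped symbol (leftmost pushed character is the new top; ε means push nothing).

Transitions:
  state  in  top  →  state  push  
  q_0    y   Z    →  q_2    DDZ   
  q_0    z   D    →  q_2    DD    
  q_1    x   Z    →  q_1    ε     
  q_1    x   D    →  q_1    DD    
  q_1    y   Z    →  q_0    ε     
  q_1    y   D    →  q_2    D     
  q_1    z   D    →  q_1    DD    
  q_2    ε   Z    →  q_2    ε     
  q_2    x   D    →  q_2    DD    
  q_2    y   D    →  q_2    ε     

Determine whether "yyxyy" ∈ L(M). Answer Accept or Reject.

(q_0, yyxyy, Z) ⊢ (q_2, yxyy, DDZ) ⊢ (q_2, xyy, DZ) ⊢ (q_2, yy, DDZ) ⊢ (q_2, y, DZ) ⊢ (q_2, ε, Z) ⊢ (q_2, ε, ε)
All input consumed and the stack is empty.

Accept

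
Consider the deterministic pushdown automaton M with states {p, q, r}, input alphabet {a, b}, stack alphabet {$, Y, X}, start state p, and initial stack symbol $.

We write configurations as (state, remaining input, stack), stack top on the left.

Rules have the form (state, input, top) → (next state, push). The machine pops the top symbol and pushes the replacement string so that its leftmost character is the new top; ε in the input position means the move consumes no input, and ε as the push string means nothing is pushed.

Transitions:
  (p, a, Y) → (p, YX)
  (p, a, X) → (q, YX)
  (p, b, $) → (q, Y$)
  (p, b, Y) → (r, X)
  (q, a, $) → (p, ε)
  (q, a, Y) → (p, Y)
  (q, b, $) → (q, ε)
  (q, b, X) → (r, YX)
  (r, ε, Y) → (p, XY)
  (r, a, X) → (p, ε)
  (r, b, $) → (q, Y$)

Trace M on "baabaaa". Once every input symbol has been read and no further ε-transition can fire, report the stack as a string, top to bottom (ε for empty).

YX$

(p, baabaaa, $)
  read b, top $: go to q, push Y$ → (q, aabaaa, Y$)
  read a, top Y: go to p, push Y → (p, abaaa, Y$)
  read a, top Y: go to p, push YX → (p, baaa, YX$)
  read b, top Y: go to r, push X → (r, aaa, XX$)
  read a, top X: go to p, push ε → (p, aa, X$)
  read a, top X: go to q, push YX → (q, a, YX$)
  read a, top Y: go to p, push Y → (p, ε, YX$)
All input consumed in state p with stack YX$.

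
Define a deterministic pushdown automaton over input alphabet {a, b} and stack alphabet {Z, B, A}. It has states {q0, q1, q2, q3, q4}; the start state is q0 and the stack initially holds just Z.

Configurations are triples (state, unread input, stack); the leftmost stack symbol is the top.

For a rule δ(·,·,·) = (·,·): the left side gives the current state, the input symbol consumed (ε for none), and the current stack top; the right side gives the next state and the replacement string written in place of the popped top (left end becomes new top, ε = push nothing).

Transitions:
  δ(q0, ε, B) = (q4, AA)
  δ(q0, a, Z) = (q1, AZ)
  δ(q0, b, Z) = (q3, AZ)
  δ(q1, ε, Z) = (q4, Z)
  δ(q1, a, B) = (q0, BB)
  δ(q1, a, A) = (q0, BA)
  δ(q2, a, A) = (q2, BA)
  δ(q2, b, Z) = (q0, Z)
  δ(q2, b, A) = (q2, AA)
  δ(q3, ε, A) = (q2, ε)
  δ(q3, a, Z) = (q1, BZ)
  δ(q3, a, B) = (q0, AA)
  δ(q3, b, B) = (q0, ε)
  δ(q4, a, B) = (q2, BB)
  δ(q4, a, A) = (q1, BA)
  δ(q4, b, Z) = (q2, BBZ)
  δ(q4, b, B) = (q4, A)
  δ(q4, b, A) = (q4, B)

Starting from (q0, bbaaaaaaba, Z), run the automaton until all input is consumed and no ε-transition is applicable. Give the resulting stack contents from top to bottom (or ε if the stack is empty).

BBABAABAAAZ

(q0, bbaaaaaaba, Z)
  read b, top Z: go to q3, push AZ → (q3, baaaaaaba, AZ)
  ε-move, top A: go to q2, push ε → (q2, baaaaaaba, Z)
  read b, top Z: go to q0, push Z → (q0, aaaaaaba, Z)
  read a, top Z: go to q1, push AZ → (q1, aaaaaba, AZ)
  read a, top A: go to q0, push BA → (q0, aaaaba, BAZ)
  ε-move, top B: go to q4, push AA → (q4, aaaaba, AAAZ)
  read a, top A: go to q1, push BA → (q1, aaaba, BAAAZ)
  read a, top B: go to q0, push BB → (q0, aaba, BBAAAZ)
  ε-move, top B: go to q4, push AA → (q4, aaba, AABAAAZ)
  read a, top A: go to q1, push BA → (q1, aba, BAABAAAZ)
  read a, top B: go to q0, push BB → (q0, ba, BBAABAAAZ)
  ε-move, top B: go to q4, push AA → (q4, ba, AABAABAAAZ)
  read b, top A: go to q4, push B → (q4, a, BABAABAAAZ)
  read a, top B: go to q2, push BB → (q2, ε, BBABAABAAAZ)
All input consumed in state q2 with stack BBABAABAAAZ.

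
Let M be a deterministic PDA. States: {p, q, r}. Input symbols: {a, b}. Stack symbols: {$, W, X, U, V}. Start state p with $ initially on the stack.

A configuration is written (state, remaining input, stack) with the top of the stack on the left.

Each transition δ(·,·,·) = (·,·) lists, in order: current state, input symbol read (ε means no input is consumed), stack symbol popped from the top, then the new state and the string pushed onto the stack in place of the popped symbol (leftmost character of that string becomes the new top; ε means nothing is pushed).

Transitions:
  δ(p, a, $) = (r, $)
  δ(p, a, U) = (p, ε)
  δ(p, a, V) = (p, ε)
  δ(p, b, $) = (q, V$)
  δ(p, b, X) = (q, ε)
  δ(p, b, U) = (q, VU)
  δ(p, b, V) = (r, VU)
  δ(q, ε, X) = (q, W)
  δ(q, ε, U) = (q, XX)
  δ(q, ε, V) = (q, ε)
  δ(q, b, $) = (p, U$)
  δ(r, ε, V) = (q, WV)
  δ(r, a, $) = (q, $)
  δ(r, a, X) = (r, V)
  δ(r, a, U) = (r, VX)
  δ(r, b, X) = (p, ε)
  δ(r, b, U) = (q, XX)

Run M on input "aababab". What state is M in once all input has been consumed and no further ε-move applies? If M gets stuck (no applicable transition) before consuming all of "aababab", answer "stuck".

stuck

(p, aababab, $) ⊢ (r, ababab, $) ⊢ (q, babab, $) ⊢ (p, abab, U$) ⊢ (p, bab, $) ⊢ (q, ab, V$) ⊢ (q, ab, $)
No transition for (q, a, top $); M blocks with input ab remaining.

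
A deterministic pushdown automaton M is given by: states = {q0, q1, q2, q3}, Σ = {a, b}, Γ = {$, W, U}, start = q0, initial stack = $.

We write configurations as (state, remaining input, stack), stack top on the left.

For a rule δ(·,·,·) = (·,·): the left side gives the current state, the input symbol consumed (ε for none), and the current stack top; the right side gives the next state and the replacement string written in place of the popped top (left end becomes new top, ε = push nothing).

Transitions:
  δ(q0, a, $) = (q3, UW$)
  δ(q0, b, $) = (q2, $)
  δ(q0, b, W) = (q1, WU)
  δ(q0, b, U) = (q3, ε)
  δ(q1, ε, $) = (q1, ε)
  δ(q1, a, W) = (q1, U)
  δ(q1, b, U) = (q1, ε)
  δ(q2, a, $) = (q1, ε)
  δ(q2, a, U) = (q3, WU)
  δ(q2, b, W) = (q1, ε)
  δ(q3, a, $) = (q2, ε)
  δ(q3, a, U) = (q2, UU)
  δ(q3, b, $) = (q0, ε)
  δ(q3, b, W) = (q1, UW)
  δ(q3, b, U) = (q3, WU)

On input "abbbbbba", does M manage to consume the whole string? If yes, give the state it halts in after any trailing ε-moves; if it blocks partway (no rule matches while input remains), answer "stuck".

stuck

(q0, abbbbbba, $)
  read a, top $: go to q3, push UW$ → (q3, bbbbbba, UW$)
  read b, top U: go to q3, push WU → (q3, bbbbba, WUW$)
  read b, top W: go to q1, push UW → (q1, bbbba, UWUW$)
  read b, top U: go to q1, push ε → (q1, bbba, WUW$)
No transition for (q1, b, top W); M blocks with input bbba remaining.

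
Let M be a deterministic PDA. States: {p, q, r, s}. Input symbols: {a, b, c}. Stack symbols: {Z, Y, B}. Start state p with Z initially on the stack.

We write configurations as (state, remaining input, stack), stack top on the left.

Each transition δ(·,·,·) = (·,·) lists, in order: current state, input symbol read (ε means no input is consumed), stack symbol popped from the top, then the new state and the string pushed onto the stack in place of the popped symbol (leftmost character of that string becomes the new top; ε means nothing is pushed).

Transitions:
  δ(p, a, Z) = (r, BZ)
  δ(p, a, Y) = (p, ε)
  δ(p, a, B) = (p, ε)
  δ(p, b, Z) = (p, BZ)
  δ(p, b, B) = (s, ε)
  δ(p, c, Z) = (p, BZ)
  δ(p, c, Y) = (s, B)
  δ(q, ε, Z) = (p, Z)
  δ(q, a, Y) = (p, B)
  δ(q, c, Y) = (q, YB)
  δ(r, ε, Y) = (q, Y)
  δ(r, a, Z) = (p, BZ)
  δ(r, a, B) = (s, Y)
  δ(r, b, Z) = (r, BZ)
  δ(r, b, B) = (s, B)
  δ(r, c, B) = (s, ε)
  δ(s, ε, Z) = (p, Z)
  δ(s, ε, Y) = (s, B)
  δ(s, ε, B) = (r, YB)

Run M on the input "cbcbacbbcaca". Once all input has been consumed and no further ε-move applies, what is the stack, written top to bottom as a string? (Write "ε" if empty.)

Z

(p, cbcbacbbcaca, Z) ⊢ (p, bcbacbbcaca, BZ) ⊢ (s, cbacbbcaca, Z) ⊢ (p, cbacbbcaca, Z) ⊢ (p, bacbbcaca, BZ) ⊢ (s, acbbcaca, Z) ⊢ (p, acbbcaca, Z) ⊢ (r, cbbcaca, BZ) ⊢ (s, bbcaca, Z) ⊢ (p, bbcaca, Z) ⊢ (p, bcaca, BZ) ⊢ (s, caca, Z) ⊢ (p, caca, Z) ⊢ (p, aca, BZ) ⊢ (p, ca, Z) ⊢ (p, a, BZ) ⊢ (p, ε, Z)
All input consumed in state p with stack Z.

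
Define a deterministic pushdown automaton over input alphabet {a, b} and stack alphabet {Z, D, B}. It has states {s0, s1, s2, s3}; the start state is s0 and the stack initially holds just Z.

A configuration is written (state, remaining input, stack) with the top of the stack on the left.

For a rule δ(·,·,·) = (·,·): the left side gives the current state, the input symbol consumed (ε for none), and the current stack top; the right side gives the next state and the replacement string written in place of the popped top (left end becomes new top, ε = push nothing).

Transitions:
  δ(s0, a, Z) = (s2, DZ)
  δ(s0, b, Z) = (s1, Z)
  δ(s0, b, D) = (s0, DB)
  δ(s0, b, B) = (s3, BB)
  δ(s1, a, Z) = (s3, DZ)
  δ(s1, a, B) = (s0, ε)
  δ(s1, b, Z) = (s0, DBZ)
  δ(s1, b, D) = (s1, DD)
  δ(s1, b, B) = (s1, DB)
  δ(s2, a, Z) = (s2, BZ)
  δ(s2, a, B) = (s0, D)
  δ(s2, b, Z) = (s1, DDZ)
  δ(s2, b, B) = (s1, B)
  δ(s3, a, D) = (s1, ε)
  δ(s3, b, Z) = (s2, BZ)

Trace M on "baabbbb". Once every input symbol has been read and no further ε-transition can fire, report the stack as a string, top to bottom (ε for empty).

(s0, baabbbb, Z)
  read b, top Z: go to s1, push Z → (s1, aabbbb, Z)
  read a, top Z: go to s3, push DZ → (s3, abbbb, DZ)
  read a, top D: go to s1, push ε → (s1, bbbb, Z)
  read b, top Z: go to s0, push DBZ → (s0, bbb, DBZ)
  read b, top D: go to s0, push DB → (s0, bb, DBBZ)
  read b, top D: go to s0, push DB → (s0, b, DBBBZ)
  read b, top D: go to s0, push DB → (s0, ε, DBBBBZ)
All input consumed in state s0 with stack DBBBBZ.

DBBBBZ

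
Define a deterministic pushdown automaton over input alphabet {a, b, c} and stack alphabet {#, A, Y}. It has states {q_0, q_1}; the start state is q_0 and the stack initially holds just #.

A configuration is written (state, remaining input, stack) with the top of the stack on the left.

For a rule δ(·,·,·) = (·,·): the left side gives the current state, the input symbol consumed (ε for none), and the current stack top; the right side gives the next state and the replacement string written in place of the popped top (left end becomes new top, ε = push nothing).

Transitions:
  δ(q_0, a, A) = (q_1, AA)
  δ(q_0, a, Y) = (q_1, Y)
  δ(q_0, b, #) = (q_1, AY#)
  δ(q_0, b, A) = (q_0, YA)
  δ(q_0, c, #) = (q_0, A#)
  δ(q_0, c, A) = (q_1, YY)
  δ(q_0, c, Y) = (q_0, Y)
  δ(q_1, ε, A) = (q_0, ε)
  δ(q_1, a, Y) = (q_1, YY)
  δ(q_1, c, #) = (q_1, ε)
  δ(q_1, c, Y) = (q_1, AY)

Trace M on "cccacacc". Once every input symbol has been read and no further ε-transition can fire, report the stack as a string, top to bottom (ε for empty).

YY#

(q_0, cccacacc, #) ⊢ (q_0, ccacacc, A#) ⊢ (q_1, cacacc, YY#) ⊢ (q_1, acacc, AYY#) ⊢ (q_0, acacc, YY#) ⊢ (q_1, cacc, YY#) ⊢ (q_1, acc, AYY#) ⊢ (q_0, acc, YY#) ⊢ (q_1, cc, YY#) ⊢ (q_1, c, AYY#) ⊢ (q_0, c, YY#) ⊢ (q_0, ε, YY#)
All input consumed in state q_0 with stack YY#.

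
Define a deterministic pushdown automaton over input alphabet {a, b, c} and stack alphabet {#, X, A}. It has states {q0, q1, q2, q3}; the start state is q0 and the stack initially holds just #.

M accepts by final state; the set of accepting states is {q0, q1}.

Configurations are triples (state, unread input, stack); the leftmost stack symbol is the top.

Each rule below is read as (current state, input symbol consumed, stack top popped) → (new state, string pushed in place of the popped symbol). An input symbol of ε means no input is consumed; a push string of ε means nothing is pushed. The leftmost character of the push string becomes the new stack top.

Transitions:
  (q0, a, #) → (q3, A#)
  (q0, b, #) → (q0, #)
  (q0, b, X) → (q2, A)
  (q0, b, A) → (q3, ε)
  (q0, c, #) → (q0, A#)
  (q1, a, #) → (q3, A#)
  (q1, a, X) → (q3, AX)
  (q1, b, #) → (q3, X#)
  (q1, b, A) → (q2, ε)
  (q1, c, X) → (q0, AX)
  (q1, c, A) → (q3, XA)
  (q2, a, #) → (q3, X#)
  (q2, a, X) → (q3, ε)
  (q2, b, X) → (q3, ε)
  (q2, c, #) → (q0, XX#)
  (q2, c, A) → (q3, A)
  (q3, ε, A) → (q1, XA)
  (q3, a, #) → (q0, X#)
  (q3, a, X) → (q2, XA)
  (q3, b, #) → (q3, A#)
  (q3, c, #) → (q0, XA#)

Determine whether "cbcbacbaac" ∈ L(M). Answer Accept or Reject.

Reject

(q0, cbcbacbaac, #)
  read c, top #: go to q0, push A# → (q0, bcbacbaac, A#)
  read b, top A: go to q3, push ε → (q3, cbacbaac, #)
  read c, top #: go to q0, push XA# → (q0, bacbaac, XA#)
  read b, top X: go to q2, push A → (q2, acbaac, AA#)
No transition applies at (q2, acbaac, AA#); input not fully consumed.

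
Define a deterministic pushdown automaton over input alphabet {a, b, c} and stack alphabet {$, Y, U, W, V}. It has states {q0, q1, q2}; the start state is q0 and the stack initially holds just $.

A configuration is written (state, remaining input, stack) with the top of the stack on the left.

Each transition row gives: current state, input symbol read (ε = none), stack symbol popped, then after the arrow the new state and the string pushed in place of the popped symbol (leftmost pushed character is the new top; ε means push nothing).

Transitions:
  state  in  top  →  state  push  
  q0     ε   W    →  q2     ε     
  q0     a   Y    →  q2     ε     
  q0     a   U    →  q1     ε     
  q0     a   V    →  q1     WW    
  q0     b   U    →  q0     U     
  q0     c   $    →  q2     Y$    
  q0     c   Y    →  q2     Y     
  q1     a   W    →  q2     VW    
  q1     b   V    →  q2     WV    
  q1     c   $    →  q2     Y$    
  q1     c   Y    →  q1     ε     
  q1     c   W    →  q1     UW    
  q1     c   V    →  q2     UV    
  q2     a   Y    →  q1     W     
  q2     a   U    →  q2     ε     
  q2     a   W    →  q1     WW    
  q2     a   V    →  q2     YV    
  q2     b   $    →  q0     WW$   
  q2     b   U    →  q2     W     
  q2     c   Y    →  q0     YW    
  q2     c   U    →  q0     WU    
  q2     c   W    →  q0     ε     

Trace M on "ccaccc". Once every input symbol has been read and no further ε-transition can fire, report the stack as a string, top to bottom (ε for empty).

YW$

(q0, ccaccc, $)
  read c, top $: go to q2, push Y$ → (q2, caccc, Y$)
  read c, top Y: go to q0, push YW → (q0, accc, YW$)
  read a, top Y: go to q2, push ε → (q2, ccc, W$)
  read c, top W: go to q0, push ε → (q0, cc, $)
  read c, top $: go to q2, push Y$ → (q2, c, Y$)
  read c, top Y: go to q0, push YW → (q0, ε, YW$)
All input consumed in state q0 with stack YW$.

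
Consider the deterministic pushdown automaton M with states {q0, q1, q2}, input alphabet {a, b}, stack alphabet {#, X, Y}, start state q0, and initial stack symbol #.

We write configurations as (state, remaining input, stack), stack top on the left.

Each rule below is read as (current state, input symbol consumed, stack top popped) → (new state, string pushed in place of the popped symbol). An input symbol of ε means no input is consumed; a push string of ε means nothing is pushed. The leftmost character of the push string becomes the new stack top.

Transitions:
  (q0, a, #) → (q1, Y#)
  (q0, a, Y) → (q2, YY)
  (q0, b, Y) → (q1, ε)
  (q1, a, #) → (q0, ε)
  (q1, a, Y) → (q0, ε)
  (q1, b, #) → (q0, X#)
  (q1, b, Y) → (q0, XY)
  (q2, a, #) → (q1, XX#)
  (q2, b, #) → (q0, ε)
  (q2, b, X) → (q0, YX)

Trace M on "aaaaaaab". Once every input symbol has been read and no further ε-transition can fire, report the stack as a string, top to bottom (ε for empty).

XY#

(q0, aaaaaaab, #)
  read a, top #: go to q1, push Y# → (q1, aaaaaab, Y#)
  read a, top Y: go to q0, push ε → (q0, aaaaab, #)
  read a, top #: go to q1, push Y# → (q1, aaaab, Y#)
  read a, top Y: go to q0, push ε → (q0, aaab, #)
  read a, top #: go to q1, push Y# → (q1, aab, Y#)
  read a, top Y: go to q0, push ε → (q0, ab, #)
  read a, top #: go to q1, push Y# → (q1, b, Y#)
  read b, top Y: go to q0, push XY → (q0, ε, XY#)
All input consumed in state q0 with stack XY#.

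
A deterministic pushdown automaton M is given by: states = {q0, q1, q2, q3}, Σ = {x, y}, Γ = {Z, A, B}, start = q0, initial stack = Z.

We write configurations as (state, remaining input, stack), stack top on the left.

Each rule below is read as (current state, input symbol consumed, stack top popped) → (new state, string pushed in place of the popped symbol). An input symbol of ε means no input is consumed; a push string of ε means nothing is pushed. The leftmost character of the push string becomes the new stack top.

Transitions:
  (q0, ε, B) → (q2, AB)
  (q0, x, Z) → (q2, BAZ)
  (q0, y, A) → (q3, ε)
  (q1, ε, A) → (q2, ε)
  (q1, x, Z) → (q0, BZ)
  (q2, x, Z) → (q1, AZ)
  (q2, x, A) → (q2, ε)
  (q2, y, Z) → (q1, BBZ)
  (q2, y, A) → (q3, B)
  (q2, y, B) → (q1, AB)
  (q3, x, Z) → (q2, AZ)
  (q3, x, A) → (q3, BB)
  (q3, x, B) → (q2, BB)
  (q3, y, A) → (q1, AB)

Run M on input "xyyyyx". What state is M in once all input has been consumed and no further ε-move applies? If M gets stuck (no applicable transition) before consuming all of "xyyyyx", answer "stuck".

stuck

(q0, xyyyyx, Z) ⊢ (q2, yyyyx, BAZ) ⊢ (q1, yyyx, ABAZ) ⊢ (q2, yyyx, BAZ) ⊢ (q1, yyx, ABAZ) ⊢ (q2, yyx, BAZ) ⊢ (q1, yx, ABAZ) ⊢ (q2, yx, BAZ) ⊢ (q1, x, ABAZ) ⊢ (q2, x, BAZ)
No transition for (q2, x, top B); M blocks with input x remaining.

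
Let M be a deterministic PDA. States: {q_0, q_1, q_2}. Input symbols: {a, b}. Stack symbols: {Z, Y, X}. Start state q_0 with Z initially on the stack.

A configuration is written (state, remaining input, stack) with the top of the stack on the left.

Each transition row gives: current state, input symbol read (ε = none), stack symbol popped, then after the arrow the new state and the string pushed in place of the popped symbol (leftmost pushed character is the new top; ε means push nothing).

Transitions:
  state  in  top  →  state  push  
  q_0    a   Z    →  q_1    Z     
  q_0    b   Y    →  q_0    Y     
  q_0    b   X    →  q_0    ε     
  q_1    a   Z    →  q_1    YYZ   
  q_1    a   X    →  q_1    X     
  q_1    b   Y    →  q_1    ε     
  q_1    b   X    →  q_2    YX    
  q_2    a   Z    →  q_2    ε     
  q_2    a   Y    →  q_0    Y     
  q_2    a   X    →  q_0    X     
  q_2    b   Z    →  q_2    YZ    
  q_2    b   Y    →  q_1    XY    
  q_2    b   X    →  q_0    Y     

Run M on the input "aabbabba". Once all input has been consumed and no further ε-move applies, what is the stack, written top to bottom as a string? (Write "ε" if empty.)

(q_0, aabbabba, Z)
  read a, top Z: go to q_1, push Z → (q_1, abbabba, Z)
  read a, top Z: go to q_1, push YYZ → (q_1, bbabba, YYZ)
  read b, top Y: go to q_1, push ε → (q_1, babba, YZ)
  read b, top Y: go to q_1, push ε → (q_1, abba, Z)
  read a, top Z: go to q_1, push YYZ → (q_1, bba, YYZ)
  read b, top Y: go to q_1, push ε → (q_1, ba, YZ)
  read b, top Y: go to q_1, push ε → (q_1, a, Z)
  read a, top Z: go to q_1, push YYZ → (q_1, ε, YYZ)
All input consumed in state q_1 with stack YYZ.

YYZ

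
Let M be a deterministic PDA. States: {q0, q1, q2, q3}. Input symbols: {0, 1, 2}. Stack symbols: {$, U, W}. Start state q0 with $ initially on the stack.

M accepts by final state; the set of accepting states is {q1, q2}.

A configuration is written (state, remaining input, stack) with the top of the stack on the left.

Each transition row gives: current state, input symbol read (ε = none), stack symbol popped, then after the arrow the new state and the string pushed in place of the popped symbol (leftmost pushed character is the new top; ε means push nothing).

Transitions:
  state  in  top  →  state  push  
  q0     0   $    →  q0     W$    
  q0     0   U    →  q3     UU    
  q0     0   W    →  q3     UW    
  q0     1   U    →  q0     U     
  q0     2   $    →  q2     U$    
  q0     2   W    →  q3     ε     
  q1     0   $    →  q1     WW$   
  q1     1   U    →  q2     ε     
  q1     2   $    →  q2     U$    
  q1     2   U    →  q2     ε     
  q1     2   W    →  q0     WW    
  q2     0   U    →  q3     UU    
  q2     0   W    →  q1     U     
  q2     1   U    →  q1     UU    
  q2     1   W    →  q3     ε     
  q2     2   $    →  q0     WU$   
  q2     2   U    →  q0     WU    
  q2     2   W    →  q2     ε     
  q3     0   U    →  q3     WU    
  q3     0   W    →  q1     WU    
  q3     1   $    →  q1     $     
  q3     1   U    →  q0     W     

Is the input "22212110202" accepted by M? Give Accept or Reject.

(q0, 22212110202, $)
  read 2, top $: go to q2, push U$ → (q2, 2212110202, U$)
  read 2, top U: go to q0, push WU → (q0, 212110202, WU$)
  read 2, top W: go to q3, push ε → (q3, 12110202, U$)
  read 1, top U: go to q0, push W → (q0, 2110202, W$)
  read 2, top W: go to q3, push ε → (q3, 110202, $)
  read 1, top $: go to q1, push $ → (q1, 10202, $)
No transition applies at (q1, 10202, $); input not fully consumed.

Reject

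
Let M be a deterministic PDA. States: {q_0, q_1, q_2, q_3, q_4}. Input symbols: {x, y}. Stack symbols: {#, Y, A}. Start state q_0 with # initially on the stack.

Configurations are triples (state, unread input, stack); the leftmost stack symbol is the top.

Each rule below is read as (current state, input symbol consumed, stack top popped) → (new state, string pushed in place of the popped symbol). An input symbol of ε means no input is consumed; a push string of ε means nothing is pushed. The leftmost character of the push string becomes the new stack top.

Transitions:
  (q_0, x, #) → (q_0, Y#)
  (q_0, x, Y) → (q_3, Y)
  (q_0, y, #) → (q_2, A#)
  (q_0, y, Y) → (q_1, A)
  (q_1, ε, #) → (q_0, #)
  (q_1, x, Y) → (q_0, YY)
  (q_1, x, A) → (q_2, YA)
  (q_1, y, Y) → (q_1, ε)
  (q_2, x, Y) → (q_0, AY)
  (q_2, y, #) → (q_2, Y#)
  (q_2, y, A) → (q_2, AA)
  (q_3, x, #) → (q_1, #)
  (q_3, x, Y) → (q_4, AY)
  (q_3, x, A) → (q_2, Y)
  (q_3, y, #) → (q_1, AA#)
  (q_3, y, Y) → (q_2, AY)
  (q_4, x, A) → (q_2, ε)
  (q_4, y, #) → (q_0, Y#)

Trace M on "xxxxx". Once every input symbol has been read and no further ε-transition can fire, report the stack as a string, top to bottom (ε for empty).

AY#

(q_0, xxxxx, #)
  read x, top #: go to q_0, push Y# → (q_0, xxxx, Y#)
  read x, top Y: go to q_3, push Y → (q_3, xxx, Y#)
  read x, top Y: go to q_4, push AY → (q_4, xx, AY#)
  read x, top A: go to q_2, push ε → (q_2, x, Y#)
  read x, top Y: go to q_0, push AY → (q_0, ε, AY#)
All input consumed in state q_0 with stack AY#.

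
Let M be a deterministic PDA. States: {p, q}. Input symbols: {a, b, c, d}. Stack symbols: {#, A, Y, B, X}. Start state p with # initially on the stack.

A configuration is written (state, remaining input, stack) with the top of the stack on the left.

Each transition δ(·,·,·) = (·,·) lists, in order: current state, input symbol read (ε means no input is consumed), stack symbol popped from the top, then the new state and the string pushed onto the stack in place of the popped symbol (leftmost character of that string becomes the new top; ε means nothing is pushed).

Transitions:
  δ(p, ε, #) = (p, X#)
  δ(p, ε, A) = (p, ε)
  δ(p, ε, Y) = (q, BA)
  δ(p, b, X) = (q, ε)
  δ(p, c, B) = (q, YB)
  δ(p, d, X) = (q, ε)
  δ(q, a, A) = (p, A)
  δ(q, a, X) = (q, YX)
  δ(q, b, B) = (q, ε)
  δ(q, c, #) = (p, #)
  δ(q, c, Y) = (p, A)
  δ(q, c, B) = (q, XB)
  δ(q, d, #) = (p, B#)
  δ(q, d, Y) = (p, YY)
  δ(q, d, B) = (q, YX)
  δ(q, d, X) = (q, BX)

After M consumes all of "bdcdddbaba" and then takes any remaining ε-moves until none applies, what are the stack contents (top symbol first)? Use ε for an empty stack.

(p, bdcdddbaba, #)
  ε-move, top #: go to p, push X# → (p, bdcdddbaba, X#)
  read b, top X: go to q, push ε → (q, dcdddbaba, #)
  read d, top #: go to p, push B# → (p, cdddbaba, B#)
  read c, top B: go to q, push YB → (q, dddbaba, YB#)
  read d, top Y: go to p, push YY → (p, ddbaba, YYB#)
  ε-move, top Y: go to q, push BA → (q, ddbaba, BAYB#)
  read d, top B: go to q, push YX → (q, dbaba, YXAYB#)
  read d, top Y: go to p, push YY → (p, baba, YYXAYB#)
  ε-move, top Y: go to q, push BA → (q, baba, BAYXAYB#)
  read b, top B: go to q, push ε → (q, aba, AYXAYB#)
  read a, top A: go to p, push A → (p, ba, AYXAYB#)
  ε-move, top A: go to p, push ε → (p, ba, YXAYB#)
  ε-move, top Y: go to q, push BA → (q, ba, BAXAYB#)
  read b, top B: go to q, push ε → (q, a, AXAYB#)
  read a, top A: go to p, push A → (p, ε, AXAYB#)
  ε-move, top A: go to p, push ε → (p, ε, XAYB#)
All input consumed in state p with stack XAYB#.

XAYB#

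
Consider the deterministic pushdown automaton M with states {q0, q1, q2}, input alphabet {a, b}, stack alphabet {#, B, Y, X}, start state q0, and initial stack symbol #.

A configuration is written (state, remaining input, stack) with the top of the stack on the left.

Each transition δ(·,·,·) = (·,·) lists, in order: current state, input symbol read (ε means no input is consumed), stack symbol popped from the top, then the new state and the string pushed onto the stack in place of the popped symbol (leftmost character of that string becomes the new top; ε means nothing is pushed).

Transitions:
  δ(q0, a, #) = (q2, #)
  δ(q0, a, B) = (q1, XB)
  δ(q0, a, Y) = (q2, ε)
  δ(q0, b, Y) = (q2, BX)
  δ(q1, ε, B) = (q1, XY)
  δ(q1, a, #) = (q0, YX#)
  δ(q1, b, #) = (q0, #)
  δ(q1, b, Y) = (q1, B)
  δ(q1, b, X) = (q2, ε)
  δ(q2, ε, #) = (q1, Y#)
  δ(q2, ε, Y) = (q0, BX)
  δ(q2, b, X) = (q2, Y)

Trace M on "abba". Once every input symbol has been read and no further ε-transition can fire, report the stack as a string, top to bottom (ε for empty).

(q0, abba, #)
  read a, top #: go to q2, push # → (q2, bba, #)
  ε-move, top #: go to q1, push Y# → (q1, bba, Y#)
  read b, top Y: go to q1, push B → (q1, ba, B#)
  ε-move, top B: go to q1, push XY → (q1, ba, XY#)
  read b, top X: go to q2, push ε → (q2, a, Y#)
  ε-move, top Y: go to q0, push BX → (q0, a, BX#)
  read a, top B: go to q1, push XB → (q1, ε, XBX#)
All input consumed in state q1 with stack XBX#.

XBX#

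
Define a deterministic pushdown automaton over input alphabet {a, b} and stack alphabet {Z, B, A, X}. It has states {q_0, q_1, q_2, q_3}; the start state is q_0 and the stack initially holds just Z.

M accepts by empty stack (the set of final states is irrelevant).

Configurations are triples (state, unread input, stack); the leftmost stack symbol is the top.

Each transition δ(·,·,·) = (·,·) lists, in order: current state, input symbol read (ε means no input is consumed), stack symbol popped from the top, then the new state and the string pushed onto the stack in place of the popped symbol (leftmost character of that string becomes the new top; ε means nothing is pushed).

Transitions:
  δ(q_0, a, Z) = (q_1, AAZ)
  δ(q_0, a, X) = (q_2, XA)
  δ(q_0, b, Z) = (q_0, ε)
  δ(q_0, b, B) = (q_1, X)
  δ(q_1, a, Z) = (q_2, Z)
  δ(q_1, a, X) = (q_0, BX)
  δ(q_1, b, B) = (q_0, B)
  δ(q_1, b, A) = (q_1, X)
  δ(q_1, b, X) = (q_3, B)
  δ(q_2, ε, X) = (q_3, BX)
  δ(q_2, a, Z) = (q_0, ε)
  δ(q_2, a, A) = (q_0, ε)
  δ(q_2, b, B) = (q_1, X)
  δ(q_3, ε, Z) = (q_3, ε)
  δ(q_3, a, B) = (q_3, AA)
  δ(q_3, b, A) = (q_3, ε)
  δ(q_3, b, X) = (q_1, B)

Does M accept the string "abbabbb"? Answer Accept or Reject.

(q_0, abbabbb, Z)
  read a, top Z: go to q_1, push AAZ → (q_1, bbabbb, AAZ)
  read b, top A: go to q_1, push X → (q_1, babbb, XAZ)
  read b, top X: go to q_3, push B → (q_3, abbb, BAZ)
  read a, top B: go to q_3, push AA → (q_3, bbb, AAAZ)
  read b, top A: go to q_3, push ε → (q_3, bb, AAZ)
  read b, top A: go to q_3, push ε → (q_3, b, AZ)
  read b, top A: go to q_3, push ε → (q_3, ε, Z)
  ε-move, top Z: go to q_3, push ε → (q_3, ε, ε)
All input consumed and the stack is empty.

Accept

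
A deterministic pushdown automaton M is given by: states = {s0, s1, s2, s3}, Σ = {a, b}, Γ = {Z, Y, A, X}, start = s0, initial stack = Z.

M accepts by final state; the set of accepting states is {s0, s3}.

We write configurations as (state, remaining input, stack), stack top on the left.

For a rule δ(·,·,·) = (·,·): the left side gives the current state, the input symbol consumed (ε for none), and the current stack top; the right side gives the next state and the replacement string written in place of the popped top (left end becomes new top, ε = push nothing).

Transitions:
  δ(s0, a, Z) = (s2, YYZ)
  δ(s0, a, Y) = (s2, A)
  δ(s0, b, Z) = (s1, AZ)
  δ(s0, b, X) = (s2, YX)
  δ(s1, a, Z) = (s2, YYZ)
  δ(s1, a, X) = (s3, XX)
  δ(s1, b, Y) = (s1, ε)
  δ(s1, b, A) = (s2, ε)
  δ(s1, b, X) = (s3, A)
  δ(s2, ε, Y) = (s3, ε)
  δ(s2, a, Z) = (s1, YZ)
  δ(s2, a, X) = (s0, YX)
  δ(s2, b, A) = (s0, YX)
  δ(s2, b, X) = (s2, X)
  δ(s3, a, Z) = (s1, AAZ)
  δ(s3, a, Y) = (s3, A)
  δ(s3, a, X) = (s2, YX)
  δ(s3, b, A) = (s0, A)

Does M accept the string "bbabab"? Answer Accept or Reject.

Reject

(s0, bbabab, Z)
  read b, top Z: go to s1, push AZ → (s1, babab, AZ)
  read b, top A: go to s2, push ε → (s2, abab, Z)
  read a, top Z: go to s1, push YZ → (s1, bab, YZ)
  read b, top Y: go to s1, push ε → (s1, ab, Z)
  read a, top Z: go to s2, push YYZ → (s2, b, YYZ)
  ε-move, top Y: go to s3, push ε → (s3, b, YZ)
No transition applies at (s3, b, YZ); input not fully consumed.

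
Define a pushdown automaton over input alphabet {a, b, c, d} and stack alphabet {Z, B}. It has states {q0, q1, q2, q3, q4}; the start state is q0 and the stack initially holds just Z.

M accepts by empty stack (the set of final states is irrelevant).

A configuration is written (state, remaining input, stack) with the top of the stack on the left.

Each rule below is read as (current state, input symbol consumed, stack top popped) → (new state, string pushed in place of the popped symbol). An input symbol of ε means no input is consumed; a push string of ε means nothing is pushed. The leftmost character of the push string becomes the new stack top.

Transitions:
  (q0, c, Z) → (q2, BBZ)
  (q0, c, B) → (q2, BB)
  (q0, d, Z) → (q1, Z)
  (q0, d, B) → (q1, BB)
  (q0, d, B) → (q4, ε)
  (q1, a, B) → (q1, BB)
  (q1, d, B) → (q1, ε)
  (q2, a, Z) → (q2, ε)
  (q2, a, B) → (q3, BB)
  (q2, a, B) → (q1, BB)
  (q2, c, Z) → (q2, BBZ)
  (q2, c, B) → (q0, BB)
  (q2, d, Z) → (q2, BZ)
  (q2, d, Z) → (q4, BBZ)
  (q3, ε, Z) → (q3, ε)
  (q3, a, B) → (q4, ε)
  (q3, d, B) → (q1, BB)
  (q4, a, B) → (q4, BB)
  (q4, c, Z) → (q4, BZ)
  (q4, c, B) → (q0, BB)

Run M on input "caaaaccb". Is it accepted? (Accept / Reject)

No computation consumes all input and empties the stack.

Reject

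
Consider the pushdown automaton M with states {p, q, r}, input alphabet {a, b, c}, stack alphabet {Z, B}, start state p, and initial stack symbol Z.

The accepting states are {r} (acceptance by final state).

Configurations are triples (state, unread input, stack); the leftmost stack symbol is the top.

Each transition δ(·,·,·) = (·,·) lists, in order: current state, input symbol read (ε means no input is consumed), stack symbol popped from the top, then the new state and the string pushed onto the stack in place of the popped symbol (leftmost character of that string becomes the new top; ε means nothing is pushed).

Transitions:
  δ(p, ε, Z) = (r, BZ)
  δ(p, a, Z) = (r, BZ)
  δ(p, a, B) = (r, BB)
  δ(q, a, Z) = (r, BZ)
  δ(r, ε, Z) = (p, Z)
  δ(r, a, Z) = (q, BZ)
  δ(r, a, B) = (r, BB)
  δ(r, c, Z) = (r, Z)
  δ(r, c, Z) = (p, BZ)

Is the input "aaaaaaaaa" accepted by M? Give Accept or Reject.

One accepting computation: (p, aaaaaaaaa, Z) ⊢ (r, aaaaaaaa, BZ) ⊢ (r, aaaaaaa, BBZ) ⊢ (r, aaaaaa, BBBZ) ⊢ (r, aaaaa, BBBBZ) ⊢ (r, aaaa, BBBBBZ) ⊢ (r, aaa, BBBBBBZ) ⊢ (r, aa, BBBBBBBZ) ⊢ (r, a, BBBBBBBBZ) ⊢ (r, ε, BBBBBBBBBZ)
All input consumed and state r ∈ F.

Accept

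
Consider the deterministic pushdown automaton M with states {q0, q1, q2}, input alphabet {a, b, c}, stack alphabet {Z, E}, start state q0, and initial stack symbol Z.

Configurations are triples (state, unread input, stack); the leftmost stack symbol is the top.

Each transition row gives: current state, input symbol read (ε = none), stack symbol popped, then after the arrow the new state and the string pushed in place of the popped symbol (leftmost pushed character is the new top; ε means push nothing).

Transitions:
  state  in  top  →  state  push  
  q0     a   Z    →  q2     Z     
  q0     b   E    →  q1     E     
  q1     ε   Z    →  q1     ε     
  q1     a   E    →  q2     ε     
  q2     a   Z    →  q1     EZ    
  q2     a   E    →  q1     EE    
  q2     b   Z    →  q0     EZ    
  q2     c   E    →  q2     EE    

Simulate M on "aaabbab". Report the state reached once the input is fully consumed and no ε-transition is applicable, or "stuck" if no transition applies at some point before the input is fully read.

q0

(q0, aaabbab, Z) ⊢ (q2, aabbab, Z) ⊢ (q1, abbab, EZ) ⊢ (q2, bbab, Z) ⊢ (q0, bab, EZ) ⊢ (q1, ab, EZ) ⊢ (q2, b, Z) ⊢ (q0, ε, EZ)
All input consumed; M is in state q0.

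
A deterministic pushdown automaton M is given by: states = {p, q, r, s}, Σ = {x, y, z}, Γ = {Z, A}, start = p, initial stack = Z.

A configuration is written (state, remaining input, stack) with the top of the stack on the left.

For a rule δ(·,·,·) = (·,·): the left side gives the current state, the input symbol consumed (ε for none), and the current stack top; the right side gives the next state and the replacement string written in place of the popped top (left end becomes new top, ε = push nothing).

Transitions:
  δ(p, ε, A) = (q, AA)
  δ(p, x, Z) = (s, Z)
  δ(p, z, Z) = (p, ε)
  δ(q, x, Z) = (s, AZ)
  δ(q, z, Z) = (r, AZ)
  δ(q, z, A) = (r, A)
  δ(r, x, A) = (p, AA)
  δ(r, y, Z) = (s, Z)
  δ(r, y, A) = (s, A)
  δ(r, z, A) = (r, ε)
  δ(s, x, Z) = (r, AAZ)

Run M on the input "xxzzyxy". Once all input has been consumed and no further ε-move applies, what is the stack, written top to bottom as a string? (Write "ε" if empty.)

AAZ

(p, xxzzyxy, Z)
  read x, top Z: go to s, push Z → (s, xzzyxy, Z)
  read x, top Z: go to r, push AAZ → (r, zzyxy, AAZ)
  read z, top A: go to r, push ε → (r, zyxy, AZ)
  read z, top A: go to r, push ε → (r, yxy, Z)
  read y, top Z: go to s, push Z → (s, xy, Z)
  read x, top Z: go to r, push AAZ → (r, y, AAZ)
  read y, top A: go to s, push A → (s, ε, AAZ)
All input consumed in state s with stack AAZ.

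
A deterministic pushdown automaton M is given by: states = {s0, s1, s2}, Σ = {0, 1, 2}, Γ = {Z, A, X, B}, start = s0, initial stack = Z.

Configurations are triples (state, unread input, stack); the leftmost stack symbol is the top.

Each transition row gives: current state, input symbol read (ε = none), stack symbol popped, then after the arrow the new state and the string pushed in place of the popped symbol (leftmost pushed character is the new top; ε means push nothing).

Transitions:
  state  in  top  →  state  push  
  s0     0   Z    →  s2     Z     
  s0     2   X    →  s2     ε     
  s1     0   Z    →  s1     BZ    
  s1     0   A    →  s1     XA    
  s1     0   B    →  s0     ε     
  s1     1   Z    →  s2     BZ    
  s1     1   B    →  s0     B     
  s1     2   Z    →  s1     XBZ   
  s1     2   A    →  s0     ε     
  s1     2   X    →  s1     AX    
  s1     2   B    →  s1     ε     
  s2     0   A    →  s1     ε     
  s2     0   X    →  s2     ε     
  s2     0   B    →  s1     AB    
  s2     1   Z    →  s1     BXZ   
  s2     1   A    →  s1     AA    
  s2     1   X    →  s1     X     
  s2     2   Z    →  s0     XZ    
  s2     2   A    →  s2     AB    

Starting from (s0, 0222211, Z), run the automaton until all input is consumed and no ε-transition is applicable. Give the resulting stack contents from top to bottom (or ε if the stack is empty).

(s0, 0222211, Z) ⊢ (s2, 222211, Z) ⊢ (s0, 22211, XZ) ⊢ (s2, 2211, Z) ⊢ (s0, 211, XZ) ⊢ (s2, 11, Z) ⊢ (s1, 1, BXZ) ⊢ (s0, ε, BXZ)
All input consumed in state s0 with stack BXZ.

BXZ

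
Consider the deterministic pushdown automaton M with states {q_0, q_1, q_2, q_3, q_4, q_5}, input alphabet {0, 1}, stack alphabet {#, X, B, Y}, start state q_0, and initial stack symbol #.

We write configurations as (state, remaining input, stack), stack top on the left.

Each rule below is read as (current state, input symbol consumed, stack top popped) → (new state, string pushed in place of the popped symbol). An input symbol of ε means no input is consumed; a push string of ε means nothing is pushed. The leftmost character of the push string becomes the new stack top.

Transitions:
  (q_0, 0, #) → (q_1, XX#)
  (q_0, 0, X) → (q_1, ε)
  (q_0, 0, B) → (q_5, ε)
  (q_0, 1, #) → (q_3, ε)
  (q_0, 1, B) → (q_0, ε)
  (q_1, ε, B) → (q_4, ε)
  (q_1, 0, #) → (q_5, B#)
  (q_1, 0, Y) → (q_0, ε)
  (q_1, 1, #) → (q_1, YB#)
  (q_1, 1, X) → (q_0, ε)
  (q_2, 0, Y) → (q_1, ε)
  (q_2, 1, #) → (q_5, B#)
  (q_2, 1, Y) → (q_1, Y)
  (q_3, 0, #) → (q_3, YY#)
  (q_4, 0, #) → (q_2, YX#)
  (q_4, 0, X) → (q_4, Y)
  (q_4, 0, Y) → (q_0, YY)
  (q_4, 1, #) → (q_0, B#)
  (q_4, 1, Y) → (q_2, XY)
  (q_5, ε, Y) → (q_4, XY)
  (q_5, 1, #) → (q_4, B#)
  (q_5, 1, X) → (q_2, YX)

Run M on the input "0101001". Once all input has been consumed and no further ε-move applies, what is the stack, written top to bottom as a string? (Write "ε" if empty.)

B#

(q_0, 0101001, #)
  read 0, top #: go to q_1, push XX# → (q_1, 101001, XX#)
  read 1, top X: go to q_0, push ε → (q_0, 01001, X#)
  read 0, top X: go to q_1, push ε → (q_1, 1001, #)
  read 1, top #: go to q_1, push YB# → (q_1, 001, YB#)
  read 0, top Y: go to q_0, push ε → (q_0, 01, B#)
  read 0, top B: go to q_5, push ε → (q_5, 1, #)
  read 1, top #: go to q_4, push B# → (q_4, ε, B#)
All input consumed in state q_4 with stack B#.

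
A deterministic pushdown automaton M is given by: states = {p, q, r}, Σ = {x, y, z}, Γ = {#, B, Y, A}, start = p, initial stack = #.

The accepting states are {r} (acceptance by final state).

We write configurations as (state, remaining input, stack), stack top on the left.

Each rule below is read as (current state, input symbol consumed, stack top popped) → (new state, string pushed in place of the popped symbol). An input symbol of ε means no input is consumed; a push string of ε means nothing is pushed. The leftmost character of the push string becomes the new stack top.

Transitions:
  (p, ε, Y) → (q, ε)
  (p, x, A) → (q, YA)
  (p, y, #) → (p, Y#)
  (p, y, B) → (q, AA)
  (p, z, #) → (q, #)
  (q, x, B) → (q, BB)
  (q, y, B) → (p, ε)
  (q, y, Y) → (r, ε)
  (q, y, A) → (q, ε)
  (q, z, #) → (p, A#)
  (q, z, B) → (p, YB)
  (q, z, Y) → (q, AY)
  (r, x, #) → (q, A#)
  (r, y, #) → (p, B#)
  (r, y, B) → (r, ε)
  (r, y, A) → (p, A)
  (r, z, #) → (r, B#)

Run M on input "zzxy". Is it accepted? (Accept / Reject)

Accept

(p, zzxy, #)
  read z, top #: go to q, push # → (q, zxy, #)
  read z, top #: go to p, push A# → (p, xy, A#)
  read x, top A: go to q, push YA → (q, y, YA#)
  read y, top Y: go to r, push ε → (r, ε, A#)
All input consumed; state r ∈ F.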